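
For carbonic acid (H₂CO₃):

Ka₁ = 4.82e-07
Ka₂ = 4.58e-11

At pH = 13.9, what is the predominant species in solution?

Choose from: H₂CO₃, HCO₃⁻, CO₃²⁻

pKa₁ = 6.32, pKa₂ = 10.34. For a polyprotic acid the predominant species crosses at each pKa: below pKa_n the protonated form dominates, above it the deprotonated form does. At pH = 13.9, the predominant species is CO₃²⁻.

CO₃²⁻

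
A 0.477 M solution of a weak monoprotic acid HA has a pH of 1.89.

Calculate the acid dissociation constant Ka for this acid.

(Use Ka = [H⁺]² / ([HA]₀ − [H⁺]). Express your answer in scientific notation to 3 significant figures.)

[H⁺] = 10^(−pH) = 10^(−1.89) = 1.288e-02 M. For HA ⇌ H⁺ + A⁻, Ka = [H⁺][A⁻]/[HA] = [H⁺]² / ([HA]₀ − [H⁺]) = (1.288e-02)² / (0.477 − 1.288e-02) = 3.58e-04.

K_a = 3.58e-04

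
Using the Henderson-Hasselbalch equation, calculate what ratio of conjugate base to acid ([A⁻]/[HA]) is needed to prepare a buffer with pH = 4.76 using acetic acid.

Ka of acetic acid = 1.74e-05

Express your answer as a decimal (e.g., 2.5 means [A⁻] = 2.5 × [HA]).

pKa = -log(1.74e-05) = 4.7595. pH = pKa + log([A⁻]/[HA]), so log([A⁻]/[HA]) = pH − pKa = 4.76 − 4.7595 = 0.0005. [A⁻]/[HA] = 10^(0.0005) = 1.00

[A⁻]/[HA] = 1.00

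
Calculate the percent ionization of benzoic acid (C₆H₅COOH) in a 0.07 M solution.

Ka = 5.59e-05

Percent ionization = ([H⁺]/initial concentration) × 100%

Using Ka equilibrium: x² + Ka×x - Ka×C = 0. Solving: [H⁺] = 1.9504e-03. Percent = (1.9504e-03/0.07) × 100

Percent ionization = 2.79%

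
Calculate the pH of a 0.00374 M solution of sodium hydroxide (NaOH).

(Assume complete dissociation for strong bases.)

[OH⁻] = 0.00374 M for strong base. pOH = -log[OH⁻] = 2.43, pH = 14 - pOH

pH = 11.57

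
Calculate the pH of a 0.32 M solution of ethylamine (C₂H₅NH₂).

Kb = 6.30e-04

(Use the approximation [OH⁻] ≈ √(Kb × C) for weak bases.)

[OH⁻] = √(Kb × C) = √(6.30e-04 × 0.32) = 1.4199e-02. pOH = 1.85, pH = 14 - pOH

pH = 12.15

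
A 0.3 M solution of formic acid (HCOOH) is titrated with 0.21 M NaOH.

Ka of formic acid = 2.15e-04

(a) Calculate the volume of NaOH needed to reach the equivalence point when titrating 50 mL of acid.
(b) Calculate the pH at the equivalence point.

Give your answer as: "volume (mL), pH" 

moles acid = 0.3 × 50/1000 = 0.015 mol; V_base = moles/0.21 × 1000 = 71.4 mL. At equivalence only the conjugate base is present: [A⁻] = 0.015/0.121 = 1.2353e-01 M. Kb = Kw/Ka = 4.65e-11; [OH⁻] = √(Kb × [A⁻]) = 2.3970e-06; pOH = 5.62; pH = 14 - pOH = 8.38.

V = 71.4 mL, pH = 8.38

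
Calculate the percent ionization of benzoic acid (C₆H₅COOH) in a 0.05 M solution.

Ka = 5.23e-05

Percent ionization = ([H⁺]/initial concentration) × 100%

Using Ka equilibrium: x² + Ka×x - Ka×C = 0. Solving: [H⁺] = 1.5912e-03. Percent = (1.5912e-03/0.05) × 100

Percent ionization = 3.18%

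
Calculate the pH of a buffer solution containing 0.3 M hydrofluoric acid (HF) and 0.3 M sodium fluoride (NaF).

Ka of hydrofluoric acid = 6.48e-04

pKa = -log(6.48e-04) = 3.19. pH = pKa + log([A⁻]/[HA]) = 3.19 + log(0.3/0.3)

pH = 3.19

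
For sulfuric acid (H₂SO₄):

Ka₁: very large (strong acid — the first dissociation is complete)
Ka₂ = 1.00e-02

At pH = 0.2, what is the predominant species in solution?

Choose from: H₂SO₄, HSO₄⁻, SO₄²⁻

The first dissociation is complete, so H₂SO₄ itself is never the predominant species in water; pKa₂ = -log(1.00e-02) = 2.00. For a polyprotic acid the predominant species crosses at each pKa: below pKa_n the protonated form dominates, above it the deprotonated form does. At pH = 0.2, the predominant species is HSO₄⁻.

HSO₄⁻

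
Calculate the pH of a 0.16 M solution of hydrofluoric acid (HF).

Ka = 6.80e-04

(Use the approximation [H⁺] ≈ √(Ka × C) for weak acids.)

[H⁺] = √(Ka × C) = √(6.80e-04 × 0.16) = 1.0431e-02. pH = -log(1.0431e-02)

pH = 1.98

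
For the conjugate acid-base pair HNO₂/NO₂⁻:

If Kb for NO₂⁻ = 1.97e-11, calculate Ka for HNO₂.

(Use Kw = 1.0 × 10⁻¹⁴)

For a conjugate pair Ka × Kb = Kw, so Ka = Kw/Kb = 1.0 × 10⁻¹⁴ / 1.97e-11 = 5.08e-04.

K_a = 5.08e-04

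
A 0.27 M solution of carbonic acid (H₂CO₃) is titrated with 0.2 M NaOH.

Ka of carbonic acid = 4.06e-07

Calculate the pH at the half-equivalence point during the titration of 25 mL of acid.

At half-equivalence [HA] = [A⁻], so Henderson-Hasselbalch gives pH = pKa = -log(4.06e-07) = 6.39.

pH = pKa = 6.39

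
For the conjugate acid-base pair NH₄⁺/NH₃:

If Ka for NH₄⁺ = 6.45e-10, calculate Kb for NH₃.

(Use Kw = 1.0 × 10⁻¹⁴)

For a conjugate pair Ka × Kb = Kw, so Kb = Kw/Ka = 1.0 × 10⁻¹⁴ / 6.45e-10 = 1.55e-05.

K_b = 1.55e-05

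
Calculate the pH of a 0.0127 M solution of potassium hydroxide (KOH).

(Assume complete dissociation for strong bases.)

[OH⁻] = 0.0127 M for strong base. pOH = -log[OH⁻] = 1.90, pH = 14 - pOH

pH = 12.10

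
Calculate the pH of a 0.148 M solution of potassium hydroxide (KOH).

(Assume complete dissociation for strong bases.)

[OH⁻] = 0.148 M for strong base. pOH = -log[OH⁻] = 0.83, pH = 14 - pOH

pH = 13.17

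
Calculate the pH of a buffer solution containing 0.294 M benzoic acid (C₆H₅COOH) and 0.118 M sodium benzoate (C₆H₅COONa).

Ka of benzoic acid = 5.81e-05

pKa = -log(5.81e-05) = 4.24. pH = pKa + log([A⁻]/[HA]) = 4.24 + log(0.118/0.294)

pH = 3.84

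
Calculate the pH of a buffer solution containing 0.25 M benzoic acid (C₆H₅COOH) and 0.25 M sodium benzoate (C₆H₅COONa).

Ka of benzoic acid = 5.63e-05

pKa = -log(5.63e-05) = 4.25. pH = pKa + log([A⁻]/[HA]) = 4.25 + log(0.25/0.25)

pH = 4.25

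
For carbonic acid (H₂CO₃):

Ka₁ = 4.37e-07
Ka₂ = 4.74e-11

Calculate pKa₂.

pKa₂ = -log(Ka₂) = -log(4.74e-11) = 10.32.

pK_{a2} = 10.32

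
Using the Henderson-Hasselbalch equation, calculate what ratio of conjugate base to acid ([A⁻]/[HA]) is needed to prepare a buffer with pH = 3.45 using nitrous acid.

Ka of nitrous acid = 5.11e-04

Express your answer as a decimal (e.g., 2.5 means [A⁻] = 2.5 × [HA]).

pKa = -log(5.11e-04) = 3.2916. pH = pKa + log([A⁻]/[HA]), so log([A⁻]/[HA]) = pH − pKa = 3.45 − 3.2916 = 0.1584. [A⁻]/[HA] = 10^(0.1584) = 1.44

[A⁻]/[HA] = 1.44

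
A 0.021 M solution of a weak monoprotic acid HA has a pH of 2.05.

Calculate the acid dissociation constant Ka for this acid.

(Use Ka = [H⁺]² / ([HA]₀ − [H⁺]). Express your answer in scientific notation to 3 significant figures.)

[H⁺] = 10^(−pH) = 10^(−2.05) = 8.913e-03 M. For HA ⇌ H⁺ + A⁻, Ka = [H⁺][A⁻]/[HA] = [H⁺]² / ([HA]₀ − [H⁺]) = (8.913e-03)² / (0.021 − 8.913e-03) = 6.57e-03.

K_a = 6.57e-03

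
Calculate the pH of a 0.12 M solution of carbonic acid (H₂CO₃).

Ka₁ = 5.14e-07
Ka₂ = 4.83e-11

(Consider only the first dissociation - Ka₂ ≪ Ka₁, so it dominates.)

First dissociation dominates. From Ka₁ = [H⁺][HA⁻]/[H₂A], x² + Ka₁·x − Ka₁·C = 0 with C = 0.12 M and Ka₁ = 5.14e-07. Solving: [H⁺] = (−Ka₁ + √(Ka₁² + 4·Ka₁·C)) / 2 = 2.4810e-04 M. pH = -log(2.4810e-04) = 3.61.

pH = 3.61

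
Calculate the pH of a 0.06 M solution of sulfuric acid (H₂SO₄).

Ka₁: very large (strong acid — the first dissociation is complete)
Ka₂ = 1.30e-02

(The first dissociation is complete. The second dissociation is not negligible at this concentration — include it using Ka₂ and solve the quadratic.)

First dissociation is complete: [H⁺]₀ = [HSO₄⁻]₀ = C = 0.06 M. Second dissociation HSO₄⁻ ⇌ H⁺ + SO₄²⁻: let x = [SO₄²⁻]. Ka₂ = (C + x)·x / (C − x) = 1.30e-02 → x² + (C + Ka₂)·x − Ka₂·C = 0 → x² + 0.07300·x − 7.800e-04 = 0. x = (−0.07300 + √(0.07300² + 4 × 7.800e-04)) / 2 = 9.4592e-03 M. [H⁺] = C + x = 0.06 + 9.4592e-03 = 6.9459e-02 M. pH = -log(6.9459e-02) = 1.16.

pH = 1.16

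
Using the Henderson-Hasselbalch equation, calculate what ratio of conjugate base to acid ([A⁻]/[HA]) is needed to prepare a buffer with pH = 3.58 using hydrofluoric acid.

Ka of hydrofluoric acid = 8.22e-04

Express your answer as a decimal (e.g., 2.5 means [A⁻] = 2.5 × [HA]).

pKa = -log(8.22e-04) = 3.0851. pH = pKa + log([A⁻]/[HA]), so log([A⁻]/[HA]) = pH − pKa = 3.58 − 3.0851 = 0.4949. [A⁻]/[HA] = 10^(0.4949) = 3.13

[A⁻]/[HA] = 3.13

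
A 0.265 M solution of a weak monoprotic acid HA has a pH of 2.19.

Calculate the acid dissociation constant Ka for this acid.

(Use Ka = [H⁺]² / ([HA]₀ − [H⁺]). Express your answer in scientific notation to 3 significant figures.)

[H⁺] = 10^(−pH) = 10^(−2.19) = 6.457e-03 M. For HA ⇌ H⁺ + A⁻, Ka = [H⁺][A⁻]/[HA] = [H⁺]² / ([HA]₀ − [H⁺]) = (6.457e-03)² / (0.265 − 6.457e-03) = 1.61e-04.

K_a = 1.61e-04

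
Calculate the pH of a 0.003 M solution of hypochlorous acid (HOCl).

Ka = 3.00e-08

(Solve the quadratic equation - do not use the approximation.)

x² + Ka×x - Ka×C = 0. Using quadratic formula: [H⁺] = 9.4718e-06

pH = 5.02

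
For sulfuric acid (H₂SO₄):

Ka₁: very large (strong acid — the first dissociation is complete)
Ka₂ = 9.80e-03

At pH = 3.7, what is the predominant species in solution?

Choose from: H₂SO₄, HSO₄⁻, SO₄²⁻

The first dissociation is complete, so H₂SO₄ itself is never the predominant species in water; pKa₂ = -log(9.80e-03) = 2.01. For a polyprotic acid the predominant species crosses at each pKa: below pKa_n the protonated form dominates, above it the deprotonated form does. At pH = 3.7, the predominant species is SO₄²⁻.

SO₄²⁻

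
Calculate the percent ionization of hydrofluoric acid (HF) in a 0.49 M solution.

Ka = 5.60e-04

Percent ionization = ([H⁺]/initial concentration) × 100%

Using Ka equilibrium: x² + Ka×x - Ka×C = 0. Solving: [H⁺] = 1.6287e-02. Percent = (1.6287e-02/0.49) × 100

Percent ionization = 3.32%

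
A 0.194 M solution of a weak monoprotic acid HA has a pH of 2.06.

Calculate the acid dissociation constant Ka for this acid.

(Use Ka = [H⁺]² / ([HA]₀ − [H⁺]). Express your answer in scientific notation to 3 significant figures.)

[H⁺] = 10^(−pH) = 10^(−2.06) = 8.710e-03 M. For HA ⇌ H⁺ + A⁻, Ka = [H⁺][A⁻]/[HA] = [H⁺]² / ([HA]₀ − [H⁺]) = (8.710e-03)² / (0.194 − 8.710e-03) = 4.09e-04.

K_a = 4.09e-04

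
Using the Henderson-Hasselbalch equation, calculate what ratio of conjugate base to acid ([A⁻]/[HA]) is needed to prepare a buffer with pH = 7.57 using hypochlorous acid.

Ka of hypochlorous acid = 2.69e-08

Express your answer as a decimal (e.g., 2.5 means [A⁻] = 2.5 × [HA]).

pKa = -log(2.69e-08) = 7.5702. pH = pKa + log([A⁻]/[HA]), so log([A⁻]/[HA]) = pH − pKa = 7.57 − 7.5702 = -0.0002. [A⁻]/[HA] = 10^(-0.0002) = 0.999

[A⁻]/[HA] = 0.999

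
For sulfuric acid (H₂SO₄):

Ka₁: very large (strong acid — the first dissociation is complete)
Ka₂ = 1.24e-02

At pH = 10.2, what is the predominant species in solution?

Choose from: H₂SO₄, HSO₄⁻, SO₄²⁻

The first dissociation is complete, so H₂SO₄ itself is never the predominant species in water; pKa₂ = -log(1.24e-02) = 1.91. For a polyprotic acid the predominant species crosses at each pKa: below pKa_n the protonated form dominates, above it the deprotonated form does. At pH = 10.2, the predominant species is SO₄²⁻.

SO₄²⁻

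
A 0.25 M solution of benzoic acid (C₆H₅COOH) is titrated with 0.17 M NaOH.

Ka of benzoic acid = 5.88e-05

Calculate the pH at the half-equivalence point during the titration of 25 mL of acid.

At half-equivalence [HA] = [A⁻], so Henderson-Hasselbalch gives pH = pKa = -log(5.88e-05) = 4.23.

pH = pKa = 4.23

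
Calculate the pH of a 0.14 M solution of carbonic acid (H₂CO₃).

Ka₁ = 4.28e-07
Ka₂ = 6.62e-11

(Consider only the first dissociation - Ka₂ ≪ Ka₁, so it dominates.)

First dissociation dominates. From Ka₁ = [H⁺][HA⁻]/[H₂A], x² + Ka₁·x − Ka₁·C = 0 with C = 0.14 M and Ka₁ = 4.28e-07. Solving: [H⁺] = (−Ka₁ + √(Ka₁² + 4·Ka₁·C)) / 2 = 2.4457e-04 M. pH = -log(2.4457e-04) = 3.61.

pH = 3.61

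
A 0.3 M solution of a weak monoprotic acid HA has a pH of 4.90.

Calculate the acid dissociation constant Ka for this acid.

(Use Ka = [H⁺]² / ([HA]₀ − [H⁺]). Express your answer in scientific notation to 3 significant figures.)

[H⁺] = 10^(−pH) = 10^(−4.90) = 1.259e-05 M. For HA ⇌ H⁺ + A⁻, Ka = [H⁺][A⁻]/[HA] = [H⁺]² / ([HA]₀ − [H⁺]) = (1.259e-05)² / (0.3 − 1.259e-05) = 5.28e-10.

K_a = 5.28e-10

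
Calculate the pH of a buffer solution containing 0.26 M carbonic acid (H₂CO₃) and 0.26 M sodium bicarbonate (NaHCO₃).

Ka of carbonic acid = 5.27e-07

pKa = -log(5.27e-07) = 6.28. pH = pKa + log([A⁻]/[HA]) = 6.28 + log(0.26/0.26)

pH = 6.28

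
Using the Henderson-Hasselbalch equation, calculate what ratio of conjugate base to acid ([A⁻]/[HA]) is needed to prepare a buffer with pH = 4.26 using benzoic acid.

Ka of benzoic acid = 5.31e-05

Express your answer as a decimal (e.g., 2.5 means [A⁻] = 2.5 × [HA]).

pKa = -log(5.31e-05) = 4.2749. pH = pKa + log([A⁻]/[HA]), so log([A⁻]/[HA]) = pH − pKa = 4.26 − 4.2749 = -0.0149. [A⁻]/[HA] = 10^(-0.0149) = 0.966

[A⁻]/[HA] = 0.966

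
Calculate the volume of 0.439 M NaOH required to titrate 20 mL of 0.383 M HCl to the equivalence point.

At equivalence: moles acid = moles base. moles HCl = 0.383 × 20/1000 = 0.00766 mol. V_base = moles / 0.439 × 1000 = 17.4 mL.

V_{base} = 17.4 mL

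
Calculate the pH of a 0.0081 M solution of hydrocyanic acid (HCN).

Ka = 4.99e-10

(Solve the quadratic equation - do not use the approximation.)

x² + Ka×x - Ka×C = 0. Using quadratic formula: [H⁺] = 2.0102e-06

pH = 5.70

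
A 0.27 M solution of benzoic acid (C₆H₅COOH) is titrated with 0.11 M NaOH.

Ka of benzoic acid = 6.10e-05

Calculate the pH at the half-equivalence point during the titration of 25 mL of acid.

At half-equivalence [HA] = [A⁻], so Henderson-Hasselbalch gives pH = pKa = -log(6.10e-05) = 4.21.

pH = pKa = 4.21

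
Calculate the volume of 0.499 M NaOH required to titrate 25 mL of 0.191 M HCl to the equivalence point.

At equivalence: moles acid = moles base. moles HCl = 0.191 × 25/1000 = 0.004775 mol. V_base = moles / 0.499 × 1000 = 9.6 mL.

V_{base} = 9.6 mL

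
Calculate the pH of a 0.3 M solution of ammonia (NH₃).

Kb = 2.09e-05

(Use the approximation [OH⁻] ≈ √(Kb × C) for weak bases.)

[OH⁻] = √(Kb × C) = √(2.09e-05 × 0.3) = 2.5040e-03. pOH = 2.60, pH = 14 - pOH

pH = 11.40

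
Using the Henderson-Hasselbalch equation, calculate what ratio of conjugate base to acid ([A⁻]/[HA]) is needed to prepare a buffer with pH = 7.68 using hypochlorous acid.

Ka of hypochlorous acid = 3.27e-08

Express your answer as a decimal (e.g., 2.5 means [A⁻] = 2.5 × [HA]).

pKa = -log(3.27e-08) = 7.4855. pH = pKa + log([A⁻]/[HA]), so log([A⁻]/[HA]) = pH − pKa = 7.68 − 7.4855 = 0.1945. [A⁻]/[HA] = 10^(0.1945) = 1.57

[A⁻]/[HA] = 1.57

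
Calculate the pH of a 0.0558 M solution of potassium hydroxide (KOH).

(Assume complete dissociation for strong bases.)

[OH⁻] = 0.0558 M for strong base. pOH = -log[OH⁻] = 1.25, pH = 14 - pOH

pH = 12.75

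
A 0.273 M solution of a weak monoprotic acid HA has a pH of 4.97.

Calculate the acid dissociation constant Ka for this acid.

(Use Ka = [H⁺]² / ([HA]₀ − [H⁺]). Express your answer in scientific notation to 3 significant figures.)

[H⁺] = 10^(−pH) = 10^(−4.97) = 1.072e-05 M. For HA ⇌ H⁺ + A⁻, Ka = [H⁺][A⁻]/[HA] = [H⁺]² / ([HA]₀ − [H⁺]) = (1.072e-05)² / (0.273 − 1.072e-05) = 4.21e-10.

K_a = 4.21e-10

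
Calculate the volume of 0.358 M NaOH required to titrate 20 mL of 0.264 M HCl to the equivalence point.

At equivalence: moles acid = moles base. moles HCl = 0.264 × 20/1000 = 0.00528 mol. V_base = moles / 0.358 × 1000 = 14.7 mL.

V_{base} = 14.7 mL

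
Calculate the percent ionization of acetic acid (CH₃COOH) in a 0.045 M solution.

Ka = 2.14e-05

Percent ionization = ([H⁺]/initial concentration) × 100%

Using Ka equilibrium: x² + Ka×x - Ka×C = 0. Solving: [H⁺] = 9.7068e-04. Percent = (9.7068e-04/0.045) × 100

Percent ionization = 2.16%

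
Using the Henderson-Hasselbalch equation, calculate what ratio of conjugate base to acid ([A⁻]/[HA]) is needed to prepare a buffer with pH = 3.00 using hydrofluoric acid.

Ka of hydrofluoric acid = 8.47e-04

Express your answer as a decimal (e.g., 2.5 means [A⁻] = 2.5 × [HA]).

pKa = -log(8.47e-04) = 3.0721. pH = pKa + log([A⁻]/[HA]), so log([A⁻]/[HA]) = pH − pKa = 3.00 − 3.0721 = -0.0721. [A⁻]/[HA] = 10^(-0.0721) = 0.847

[A⁻]/[HA] = 0.847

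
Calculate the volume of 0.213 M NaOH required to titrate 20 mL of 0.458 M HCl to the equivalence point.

At equivalence: moles acid = moles base. moles HCl = 0.458 × 20/1000 = 0.00916 mol. V_base = moles / 0.213 × 1000 = 43.0 mL.

V_{base} = 43.0 mL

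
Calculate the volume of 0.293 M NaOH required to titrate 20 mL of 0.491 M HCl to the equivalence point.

At equivalence: moles acid = moles base. moles HCl = 0.491 × 20/1000 = 0.00982 mol. V_base = moles / 0.293 × 1000 = 33.5 mL.

V_{base} = 33.5 mL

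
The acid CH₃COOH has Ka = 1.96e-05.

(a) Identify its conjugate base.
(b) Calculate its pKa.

(a) The conjugate base is formed by removing one H⁺ from CH₃COOH, giving CH₃COO⁻. (b) pKa = -log(Ka) = -log(1.96e-05) = 4.71.

Conjugate base: CH₃COO⁻; pK_a = 4.71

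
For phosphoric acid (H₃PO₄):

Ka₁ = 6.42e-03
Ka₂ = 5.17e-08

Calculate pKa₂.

pKa₂ = -log(Ka₂) = -log(5.17e-08) = 7.29.

pK_{a2} = 7.29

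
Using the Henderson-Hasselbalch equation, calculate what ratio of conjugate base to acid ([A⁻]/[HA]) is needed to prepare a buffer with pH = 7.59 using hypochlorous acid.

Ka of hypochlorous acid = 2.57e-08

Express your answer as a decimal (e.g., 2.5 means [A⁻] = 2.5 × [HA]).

pKa = -log(2.57e-08) = 7.5901. pH = pKa + log([A⁻]/[HA]), so log([A⁻]/[HA]) = pH − pKa = 7.59 − 7.5901 = -0.0001. [A⁻]/[HA] = 10^(-0.0001) = 1.00

[A⁻]/[HA] = 1.00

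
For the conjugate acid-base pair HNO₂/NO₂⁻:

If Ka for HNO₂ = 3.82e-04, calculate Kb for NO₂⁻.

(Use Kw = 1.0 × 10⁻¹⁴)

For a conjugate pair Ka × Kb = Kw, so Kb = Kw/Ka = 1.0 × 10⁻¹⁴ / 3.82e-04 = 2.62e-11.

K_b = 2.62e-11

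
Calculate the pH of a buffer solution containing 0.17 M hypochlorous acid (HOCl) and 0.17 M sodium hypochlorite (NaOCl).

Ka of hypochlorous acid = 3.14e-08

pKa = -log(3.14e-08) = 7.50. pH = pKa + log([A⁻]/[HA]) = 7.50 + log(0.17/0.17)

pH = 7.50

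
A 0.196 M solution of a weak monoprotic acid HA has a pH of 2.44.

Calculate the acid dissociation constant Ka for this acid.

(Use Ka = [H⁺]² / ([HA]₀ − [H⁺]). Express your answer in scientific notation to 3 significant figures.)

[H⁺] = 10^(−pH) = 10^(−2.44) = 3.631e-03 M. For HA ⇌ H⁺ + A⁻, Ka = [H⁺][A⁻]/[HA] = [H⁺]² / ([HA]₀ − [H⁺]) = (3.631e-03)² / (0.196 − 3.631e-03) = 6.85e-05.

K_a = 6.85e-05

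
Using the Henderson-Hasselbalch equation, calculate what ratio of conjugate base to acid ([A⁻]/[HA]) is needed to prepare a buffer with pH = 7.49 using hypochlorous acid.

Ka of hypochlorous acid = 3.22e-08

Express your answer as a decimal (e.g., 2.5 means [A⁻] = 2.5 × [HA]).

pKa = -log(3.22e-08) = 7.4921. pH = pKa + log([A⁻]/[HA]), so log([A⁻]/[HA]) = pH − pKa = 7.49 − 7.4921 = -0.0021. [A⁻]/[HA] = 10^(-0.0021) = 0.995

[A⁻]/[HA] = 0.995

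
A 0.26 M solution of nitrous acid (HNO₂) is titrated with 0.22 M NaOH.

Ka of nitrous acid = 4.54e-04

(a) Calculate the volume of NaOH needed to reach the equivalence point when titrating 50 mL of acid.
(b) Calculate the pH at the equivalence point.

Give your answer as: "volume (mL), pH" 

moles acid = 0.26 × 50/1000 = 0.013 mol; V_base = moles/0.22 × 1000 = 59.1 mL. At equivalence only the conjugate base is present: [A⁻] = 0.013/0.109 = 1.1917e-01 M. Kb = Kw/Ka = 2.20e-11; [OH⁻] = √(Kb × [A⁻]) = 1.6201e-06; pOH = 5.79; pH = 14 - pOH = 8.21.

V = 59.1 mL, pH = 8.21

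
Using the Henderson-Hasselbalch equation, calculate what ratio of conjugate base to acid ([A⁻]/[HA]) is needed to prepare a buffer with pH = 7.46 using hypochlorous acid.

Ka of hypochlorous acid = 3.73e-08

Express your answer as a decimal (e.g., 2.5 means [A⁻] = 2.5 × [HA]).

pKa = -log(3.73e-08) = 7.4283. pH = pKa + log([A⁻]/[HA]), so log([A⁻]/[HA]) = pH − pKa = 7.46 − 7.4283 = 0.0317. [A⁻]/[HA] = 10^(0.0317) = 1.08

[A⁻]/[HA] = 1.08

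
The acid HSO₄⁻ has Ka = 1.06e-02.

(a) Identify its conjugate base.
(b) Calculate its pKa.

(a) The conjugate base is formed by removing one H⁺ from HSO₄⁻, giving SO₄²⁻. (b) pKa = -log(Ka) = -log(1.06e-02) = 1.97.

Conjugate base: SO₄²⁻; pK_a = 1.97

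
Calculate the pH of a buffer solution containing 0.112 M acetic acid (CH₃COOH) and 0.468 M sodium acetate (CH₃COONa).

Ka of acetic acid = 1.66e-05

pKa = -log(1.66e-05) = 4.78. pH = pKa + log([A⁻]/[HA]) = 4.78 + log(0.468/0.112)

pH = 5.40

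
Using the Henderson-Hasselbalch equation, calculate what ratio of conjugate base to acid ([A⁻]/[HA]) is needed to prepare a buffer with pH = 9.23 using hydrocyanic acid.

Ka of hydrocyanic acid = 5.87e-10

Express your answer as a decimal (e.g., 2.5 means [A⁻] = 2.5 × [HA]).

pKa = -log(5.87e-10) = 9.2314. pH = pKa + log([A⁻]/[HA]), so log([A⁻]/[HA]) = pH − pKa = 9.23 − 9.2314 = -0.0014. [A⁻]/[HA] = 10^(-0.0014) = 0.997

[A⁻]/[HA] = 0.997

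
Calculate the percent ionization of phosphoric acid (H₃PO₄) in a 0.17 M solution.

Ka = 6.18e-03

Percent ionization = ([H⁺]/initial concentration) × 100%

Using Ka equilibrium: x² + Ka×x - Ka×C = 0. Solving: [H⁺] = 2.9470e-02. Percent = (2.9470e-02/0.17) × 100

Percent ionization = 17.3%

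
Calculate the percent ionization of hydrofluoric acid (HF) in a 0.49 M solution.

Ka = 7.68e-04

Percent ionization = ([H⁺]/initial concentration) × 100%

Using Ka equilibrium: x² + Ka×x - Ka×C = 0. Solving: [H⁺] = 1.9019e-02. Percent = (1.9019e-02/0.49) × 100

Percent ionization = 3.88%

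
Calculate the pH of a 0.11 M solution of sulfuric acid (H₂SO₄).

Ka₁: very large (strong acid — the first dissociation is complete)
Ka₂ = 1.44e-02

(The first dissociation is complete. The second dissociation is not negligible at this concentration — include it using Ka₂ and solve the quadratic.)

First dissociation is complete: [H⁺]₀ = [HSO₄⁻]₀ = C = 0.11 M. Second dissociation HSO₄⁻ ⇌ H⁺ + SO₄²⁻: let x = [SO₄²⁻]. Ka₂ = (C + x)·x / (C − x) = 1.44e-02 → x² + (C + Ka₂)·x − Ka₂·C = 0 → x² + 0.12440·x − 1.584e-03 = 0. x = (−0.12440 + √(0.12440² + 4 × 1.584e-03)) / 2 = 1.1643e-02 M. [H⁺] = C + x = 0.11 + 1.1643e-02 = 1.2164e-01 M. pH = -log(1.2164e-01) = 0.91.

pH = 0.91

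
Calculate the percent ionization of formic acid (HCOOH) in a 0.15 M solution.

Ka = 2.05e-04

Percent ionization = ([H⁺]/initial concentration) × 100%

Using Ka equilibrium: x² + Ka×x - Ka×C = 0. Solving: [H⁺] = 5.4437e-03. Percent = (5.4437e-03/0.15) × 100

Percent ionization = 3.63%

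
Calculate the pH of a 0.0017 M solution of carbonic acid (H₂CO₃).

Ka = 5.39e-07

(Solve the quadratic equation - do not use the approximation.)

x² + Ka×x - Ka×C = 0. Using quadratic formula: [H⁺] = 3.0002e-05

pH = 4.52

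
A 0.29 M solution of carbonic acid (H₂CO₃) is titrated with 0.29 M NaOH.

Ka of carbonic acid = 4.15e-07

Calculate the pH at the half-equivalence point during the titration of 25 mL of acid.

At half-equivalence [HA] = [A⁻], so Henderson-Hasselbalch gives pH = pKa = -log(4.15e-07) = 6.38.

pH = pKa = 6.38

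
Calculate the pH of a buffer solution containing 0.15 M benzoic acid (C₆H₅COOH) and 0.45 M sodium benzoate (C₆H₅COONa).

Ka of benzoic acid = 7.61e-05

pKa = -log(7.61e-05) = 4.12. pH = pKa + log([A⁻]/[HA]) = 4.12 + log(0.45/0.15)

pH = 4.60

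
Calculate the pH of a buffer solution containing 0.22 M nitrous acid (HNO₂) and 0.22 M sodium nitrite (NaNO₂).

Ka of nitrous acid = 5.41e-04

pKa = -log(5.41e-04) = 3.27. pH = pKa + log([A⁻]/[HA]) = 3.27 + log(0.22/0.22)

pH = 3.27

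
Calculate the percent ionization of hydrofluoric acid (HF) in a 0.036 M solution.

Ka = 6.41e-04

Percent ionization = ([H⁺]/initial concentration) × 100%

Using Ka equilibrium: x² + Ka×x - Ka×C = 0. Solving: [H⁺] = 4.4939e-03. Percent = (4.4939e-03/0.036) × 100

Percent ionization = 12.5%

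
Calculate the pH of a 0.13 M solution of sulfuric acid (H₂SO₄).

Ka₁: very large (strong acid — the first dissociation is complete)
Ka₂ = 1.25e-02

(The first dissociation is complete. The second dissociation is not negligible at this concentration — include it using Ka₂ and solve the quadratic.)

First dissociation is complete: [H⁺]₀ = [HSO₄⁻]₀ = C = 0.13 M. Second dissociation HSO₄⁻ ⇌ H⁺ + SO₄²⁻: let x = [SO₄²⁻]. Ka₂ = (C + x)·x / (C − x) = 1.25e-02 → x² + (C + Ka₂)·x − Ka₂·C = 0 → x² + 0.14250·x − 1.625e-03 = 0. x = (−0.14250 + √(0.14250² + 4 × 1.625e-03)) / 2 = 1.0613e-02 M. [H⁺] = C + x = 0.13 + 1.0613e-02 = 1.4061e-01 M. pH = -log(1.4061e-01) = 0.85.

pH = 0.85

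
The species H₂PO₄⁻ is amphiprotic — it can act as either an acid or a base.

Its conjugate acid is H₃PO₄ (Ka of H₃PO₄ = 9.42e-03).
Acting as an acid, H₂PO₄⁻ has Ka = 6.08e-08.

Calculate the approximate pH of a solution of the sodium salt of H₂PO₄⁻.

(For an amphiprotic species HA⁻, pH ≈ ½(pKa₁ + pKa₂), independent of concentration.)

pKa₁ = -log(9.42e-03) = 2.03; pKa₂ = -log(6.08e-08) = 7.22. For an amphiprotic species, pH ≈ ½(pKa₁ + pKa₂) = ½(2.03 + 7.22) = 4.62.

pH = 4.62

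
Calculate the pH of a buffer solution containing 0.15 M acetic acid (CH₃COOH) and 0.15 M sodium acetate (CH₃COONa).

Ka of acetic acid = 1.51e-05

pKa = -log(1.51e-05) = 4.82. pH = pKa + log([A⁻]/[HA]) = 4.82 + log(0.15/0.15)

pH = 4.82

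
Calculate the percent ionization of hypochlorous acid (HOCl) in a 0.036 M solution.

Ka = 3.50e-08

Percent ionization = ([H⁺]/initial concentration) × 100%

Using Ka equilibrium: x² + Ka×x - Ka×C = 0. Solving: [H⁺] = 3.5479e-05. Percent = (3.5479e-05/0.036) × 100

Percent ionization = 0.0986%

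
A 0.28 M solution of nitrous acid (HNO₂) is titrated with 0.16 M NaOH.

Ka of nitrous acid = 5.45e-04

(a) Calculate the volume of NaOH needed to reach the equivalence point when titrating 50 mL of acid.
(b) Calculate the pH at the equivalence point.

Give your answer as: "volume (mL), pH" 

moles acid = 0.28 × 50/1000 = 0.014 mol; V_base = moles/0.16 × 1000 = 87.5 mL. At equivalence only the conjugate base is present: [A⁻] = 0.014/0.138 = 1.0182e-01 M. Kb = Kw/Ka = 1.83e-11; [OH⁻] = √(Kb × [A⁻]) = 1.3668e-06; pOH = 5.86; pH = 14 - pOH = 8.14.

V = 87.5 mL, pH = 8.14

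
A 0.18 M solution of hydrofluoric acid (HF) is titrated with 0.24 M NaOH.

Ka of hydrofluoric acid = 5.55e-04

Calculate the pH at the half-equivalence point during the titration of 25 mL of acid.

At half-equivalence [HA] = [A⁻], so Henderson-Hasselbalch gives pH = pKa = -log(5.55e-04) = 3.26.

pH = pKa = 3.26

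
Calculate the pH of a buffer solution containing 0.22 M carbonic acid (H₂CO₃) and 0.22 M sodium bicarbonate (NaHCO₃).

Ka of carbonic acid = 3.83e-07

pKa = -log(3.83e-07) = 6.42. pH = pKa + log([A⁻]/[HA]) = 6.42 + log(0.22/0.22)

pH = 6.42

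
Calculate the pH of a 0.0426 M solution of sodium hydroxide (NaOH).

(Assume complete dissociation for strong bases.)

[OH⁻] = 0.0426 M for strong base. pOH = -log[OH⁻] = 1.37, pH = 14 - pOH

pH = 12.63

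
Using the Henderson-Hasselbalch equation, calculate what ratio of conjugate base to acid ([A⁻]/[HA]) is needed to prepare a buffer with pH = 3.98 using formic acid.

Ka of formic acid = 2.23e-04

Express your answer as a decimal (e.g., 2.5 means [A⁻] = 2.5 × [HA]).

pKa = -log(2.23e-04) = 3.6517. pH = pKa + log([A⁻]/[HA]), so log([A⁻]/[HA]) = pH − pKa = 3.98 − 3.6517 = 0.3283. [A⁻]/[HA] = 10^(0.3283) = 2.13

[A⁻]/[HA] = 2.13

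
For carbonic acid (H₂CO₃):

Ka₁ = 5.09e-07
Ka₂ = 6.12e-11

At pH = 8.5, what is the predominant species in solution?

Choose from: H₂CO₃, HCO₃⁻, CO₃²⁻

pKa₁ = 6.29, pKa₂ = 10.21. For a polyprotic acid the predominant species crosses at each pKa: below pKa_n the protonated form dominates, above it the deprotonated form does. At pH = 8.5, the predominant species is HCO₃⁻.

HCO₃⁻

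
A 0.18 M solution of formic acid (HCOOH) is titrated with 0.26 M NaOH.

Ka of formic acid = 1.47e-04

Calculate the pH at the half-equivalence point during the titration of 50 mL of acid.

At half-equivalence [HA] = [A⁻], so Henderson-Hasselbalch gives pH = pKa = -log(1.47e-04) = 3.83.

pH = pKa = 3.83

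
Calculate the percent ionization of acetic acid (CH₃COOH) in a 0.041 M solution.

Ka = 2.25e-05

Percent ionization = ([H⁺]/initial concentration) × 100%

Using Ka equilibrium: x² + Ka×x - Ka×C = 0. Solving: [H⁺] = 9.4928e-04. Percent = (9.4928e-04/0.041) × 100

Percent ionization = 2.32%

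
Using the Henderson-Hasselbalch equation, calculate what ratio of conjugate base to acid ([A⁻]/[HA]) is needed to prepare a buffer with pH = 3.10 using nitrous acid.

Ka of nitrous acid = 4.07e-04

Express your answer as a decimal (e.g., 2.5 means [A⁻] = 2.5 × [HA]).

pKa = -log(4.07e-04) = 3.3904. pH = pKa + log([A⁻]/[HA]), so log([A⁻]/[HA]) = pH − pKa = 3.10 − 3.3904 = -0.2904. [A⁻]/[HA] = 10^(-0.2904) = 0.512

[A⁻]/[HA] = 0.512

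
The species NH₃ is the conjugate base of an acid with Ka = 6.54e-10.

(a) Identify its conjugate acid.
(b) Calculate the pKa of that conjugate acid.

(a) The conjugate acid is formed by adding one H⁺ to NH₃, giving NH₄⁺. (b) pKa = -log(Ka) = -log(6.54e-10) = 9.18.

Conjugate acid: NH₄⁺; pK_a = 9.18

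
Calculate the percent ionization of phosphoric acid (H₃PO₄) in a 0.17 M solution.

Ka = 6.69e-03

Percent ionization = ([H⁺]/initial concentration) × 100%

Using Ka equilibrium: x² + Ka×x - Ka×C = 0. Solving: [H⁺] = 3.0544e-02. Percent = (3.0544e-02/0.17) × 100

Percent ionization = 18%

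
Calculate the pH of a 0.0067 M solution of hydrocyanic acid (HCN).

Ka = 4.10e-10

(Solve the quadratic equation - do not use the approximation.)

x² + Ka×x - Ka×C = 0. Using quadratic formula: [H⁺] = 1.6572e-06

pH = 5.78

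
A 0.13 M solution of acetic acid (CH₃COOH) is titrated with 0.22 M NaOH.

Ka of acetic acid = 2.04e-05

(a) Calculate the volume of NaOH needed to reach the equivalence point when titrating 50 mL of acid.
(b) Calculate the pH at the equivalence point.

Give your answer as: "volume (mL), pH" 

moles acid = 0.13 × 50/1000 = 0.0065 mol; V_base = moles/0.22 × 1000 = 29.5 mL. At equivalence only the conjugate base is present: [A⁻] = 0.0065/0.080 = 8.1714e-02 M. Kb = Kw/Ka = 4.90e-10; [OH⁻] = √(Kb × [A⁻]) = 6.3290e-06; pOH = 5.20; pH = 14 - pOH = 8.80.

V = 29.5 mL, pH = 8.80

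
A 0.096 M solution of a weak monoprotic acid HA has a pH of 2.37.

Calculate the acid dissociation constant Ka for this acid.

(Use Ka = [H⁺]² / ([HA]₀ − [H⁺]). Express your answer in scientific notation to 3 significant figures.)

[H⁺] = 10^(−pH) = 10^(−2.37) = 4.266e-03 M. For HA ⇌ H⁺ + A⁻, Ka = [H⁺][A⁻]/[HA] = [H⁺]² / ([HA]₀ − [H⁺]) = (4.266e-03)² / (0.096 − 4.266e-03) = 1.98e-04.

K_a = 1.98e-04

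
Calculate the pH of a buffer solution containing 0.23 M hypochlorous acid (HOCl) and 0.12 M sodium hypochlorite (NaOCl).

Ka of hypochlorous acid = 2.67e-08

pKa = -log(2.67e-08) = 7.57. pH = pKa + log([A⁻]/[HA]) = 7.57 + log(0.12/0.23)

pH = 7.29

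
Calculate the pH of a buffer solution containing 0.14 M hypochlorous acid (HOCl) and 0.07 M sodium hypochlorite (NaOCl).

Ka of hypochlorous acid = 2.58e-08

pKa = -log(2.58e-08) = 7.59. pH = pKa + log([A⁻]/[HA]) = 7.59 + log(0.07/0.14)

pH = 7.29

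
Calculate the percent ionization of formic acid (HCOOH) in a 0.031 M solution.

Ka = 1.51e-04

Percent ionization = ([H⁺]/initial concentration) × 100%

Using Ka equilibrium: x² + Ka×x - Ka×C = 0. Solving: [H⁺] = 2.0894e-03. Percent = (2.0894e-03/0.031) × 100

Percent ionization = 6.74%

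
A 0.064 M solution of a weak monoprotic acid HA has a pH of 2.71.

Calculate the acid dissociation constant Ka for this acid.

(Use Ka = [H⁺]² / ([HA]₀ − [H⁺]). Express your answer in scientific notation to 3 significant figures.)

[H⁺] = 10^(−pH) = 10^(−2.71) = 1.950e-03 M. For HA ⇌ H⁺ + A⁻, Ka = [H⁺][A⁻]/[HA] = [H⁺]² / ([HA]₀ − [H⁺]) = (1.950e-03)² / (0.064 − 1.950e-03) = 6.13e-05.

K_a = 6.13e-05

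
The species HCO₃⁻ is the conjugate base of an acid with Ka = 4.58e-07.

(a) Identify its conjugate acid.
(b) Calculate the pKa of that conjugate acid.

(a) The conjugate acid is formed by adding one H⁺ to HCO₃⁻, giving H₂CO₃. (b) pKa = -log(Ka) = -log(4.58e-07) = 6.34.

Conjugate acid: H₂CO₃; pK_a = 6.34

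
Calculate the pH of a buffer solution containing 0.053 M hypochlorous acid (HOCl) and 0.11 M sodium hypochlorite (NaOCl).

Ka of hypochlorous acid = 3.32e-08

pKa = -log(3.32e-08) = 7.48. pH = pKa + log([A⁻]/[HA]) = 7.48 + log(0.11/0.053)

pH = 7.80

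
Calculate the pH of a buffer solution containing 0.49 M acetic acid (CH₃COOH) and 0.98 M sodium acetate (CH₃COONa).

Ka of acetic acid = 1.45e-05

pKa = -log(1.45e-05) = 4.84. pH = pKa + log([A⁻]/[HA]) = 4.84 + log(0.98/0.49)

pH = 5.14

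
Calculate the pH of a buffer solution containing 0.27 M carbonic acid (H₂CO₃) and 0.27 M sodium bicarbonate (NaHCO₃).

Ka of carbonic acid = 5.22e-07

pKa = -log(5.22e-07) = 6.28. pH = pKa + log([A⁻]/[HA]) = 6.28 + log(0.27/0.27)

pH = 6.28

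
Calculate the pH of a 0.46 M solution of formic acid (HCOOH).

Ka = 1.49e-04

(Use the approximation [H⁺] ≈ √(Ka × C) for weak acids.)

[H⁺] = √(Ka × C) = √(1.49e-04 × 0.46) = 8.2789e-03. pH = -log(8.2789e-03)

pH = 2.08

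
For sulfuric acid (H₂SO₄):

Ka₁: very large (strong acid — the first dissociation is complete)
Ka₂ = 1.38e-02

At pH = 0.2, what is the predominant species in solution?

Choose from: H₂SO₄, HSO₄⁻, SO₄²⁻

The first dissociation is complete, so H₂SO₄ itself is never the predominant species in water; pKa₂ = -log(1.38e-02) = 1.86. For a polyprotic acid the predominant species crosses at each pKa: below pKa_n the protonated form dominates, above it the deprotonated form does. At pH = 0.2, the predominant species is HSO₄⁻.

HSO₄⁻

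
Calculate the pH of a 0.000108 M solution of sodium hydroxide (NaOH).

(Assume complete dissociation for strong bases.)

[OH⁻] = 0.000108 M for strong base. pOH = -log[OH⁻] = 3.97, pH = 14 - pOH

pH = 10.03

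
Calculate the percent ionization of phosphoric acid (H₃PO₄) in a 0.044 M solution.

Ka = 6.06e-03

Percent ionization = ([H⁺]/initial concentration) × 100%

Using Ka equilibrium: x² + Ka×x - Ka×C = 0. Solving: [H⁺] = 1.3578e-02. Percent = (1.3578e-02/0.044) × 100

Percent ionization = 30.9%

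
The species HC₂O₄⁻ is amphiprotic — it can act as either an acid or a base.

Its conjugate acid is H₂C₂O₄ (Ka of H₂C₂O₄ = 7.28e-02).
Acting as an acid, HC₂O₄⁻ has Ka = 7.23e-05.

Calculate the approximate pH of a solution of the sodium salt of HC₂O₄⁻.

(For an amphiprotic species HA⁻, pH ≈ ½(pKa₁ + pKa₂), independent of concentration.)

pKa₁ = -log(7.28e-02) = 1.14; pKa₂ = -log(7.23e-05) = 4.14. For an amphiprotic species, pH ≈ ½(pKa₁ + pKa₂) = ½(1.14 + 4.14) = 2.64.

pH = 2.64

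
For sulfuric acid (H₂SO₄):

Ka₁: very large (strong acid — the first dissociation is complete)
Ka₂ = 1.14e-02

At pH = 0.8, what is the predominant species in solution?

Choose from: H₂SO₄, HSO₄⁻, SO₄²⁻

The first dissociation is complete, so H₂SO₄ itself is never the predominant species in water; pKa₂ = -log(1.14e-02) = 1.94. For a polyprotic acid the predominant species crosses at each pKa: below pKa_n the protonated form dominates, above it the deprotonated form does. At pH = 0.8, the predominant species is HSO₄⁻.

HSO₄⁻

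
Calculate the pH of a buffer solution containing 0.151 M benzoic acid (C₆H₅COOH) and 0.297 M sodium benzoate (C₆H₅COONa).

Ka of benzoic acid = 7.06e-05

pKa = -log(7.06e-05) = 4.15. pH = pKa + log([A⁻]/[HA]) = 4.15 + log(0.297/0.151)

pH = 4.44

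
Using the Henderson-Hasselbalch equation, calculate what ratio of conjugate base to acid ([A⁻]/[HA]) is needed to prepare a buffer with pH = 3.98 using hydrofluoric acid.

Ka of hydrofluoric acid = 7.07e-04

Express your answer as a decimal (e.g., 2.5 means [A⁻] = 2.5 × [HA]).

pKa = -log(7.07e-04) = 3.1506. pH = pKa + log([A⁻]/[HA]), so log([A⁻]/[HA]) = pH − pKa = 3.98 − 3.1506 = 0.8294. [A⁻]/[HA] = 10^(0.8294) = 6.75

[A⁻]/[HA] = 6.75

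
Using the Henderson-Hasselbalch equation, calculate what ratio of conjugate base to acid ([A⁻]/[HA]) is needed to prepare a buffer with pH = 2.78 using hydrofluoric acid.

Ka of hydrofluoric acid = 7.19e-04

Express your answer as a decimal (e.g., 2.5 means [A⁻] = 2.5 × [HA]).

pKa = -log(7.19e-04) = 3.1433. pH = pKa + log([A⁻]/[HA]), so log([A⁻]/[HA]) = pH − pKa = 2.78 − 3.1433 = -0.3633. [A⁻]/[HA] = 10^(-0.3633) = 0.433

[A⁻]/[HA] = 0.433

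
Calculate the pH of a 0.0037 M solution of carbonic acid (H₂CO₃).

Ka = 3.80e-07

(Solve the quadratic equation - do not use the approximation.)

x² + Ka×x - Ka×C = 0. Using quadratic formula: [H⁺] = 3.7307e-05

pH = 4.43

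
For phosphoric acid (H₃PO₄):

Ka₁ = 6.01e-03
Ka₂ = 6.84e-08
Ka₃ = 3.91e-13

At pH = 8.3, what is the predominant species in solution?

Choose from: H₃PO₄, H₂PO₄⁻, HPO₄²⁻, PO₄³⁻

pKa₁ = 2.22, pKa₂ = 7.16, pKa₃ = 12.41. For a polyprotic acid the predominant species crosses at each pKa: below pKa_n the protonated form dominates, above it the deprotonated form does. At pH = 8.3, the predominant species is HPO₄²⁻.

HPO₄²⁻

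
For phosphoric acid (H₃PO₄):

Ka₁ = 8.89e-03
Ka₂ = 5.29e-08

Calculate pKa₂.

pKa₂ = -log(Ka₂) = -log(5.29e-08) = 7.28.

pK_{a2} = 7.28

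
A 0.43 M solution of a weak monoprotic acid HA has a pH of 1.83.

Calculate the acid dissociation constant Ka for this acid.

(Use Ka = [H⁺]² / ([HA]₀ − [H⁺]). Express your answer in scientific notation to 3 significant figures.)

[H⁺] = 10^(−pH) = 10^(−1.83) = 1.479e-02 M. For HA ⇌ H⁺ + A⁻, Ka = [H⁺][A⁻]/[HA] = [H⁺]² / ([HA]₀ − [H⁺]) = (1.479e-02)² / (0.43 − 1.479e-02) = 5.27e-04.

K_a = 5.27e-04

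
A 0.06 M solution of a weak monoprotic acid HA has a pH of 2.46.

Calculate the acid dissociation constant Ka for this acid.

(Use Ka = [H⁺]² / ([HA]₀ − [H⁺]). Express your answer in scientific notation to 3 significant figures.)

[H⁺] = 10^(−pH) = 10^(−2.46) = 3.467e-03 M. For HA ⇌ H⁺ + A⁻, Ka = [H⁺][A⁻]/[HA] = [H⁺]² / ([HA]₀ − [H⁺]) = (3.467e-03)² / (0.06 − 3.467e-03) = 2.13e-04.

K_a = 2.13e-04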